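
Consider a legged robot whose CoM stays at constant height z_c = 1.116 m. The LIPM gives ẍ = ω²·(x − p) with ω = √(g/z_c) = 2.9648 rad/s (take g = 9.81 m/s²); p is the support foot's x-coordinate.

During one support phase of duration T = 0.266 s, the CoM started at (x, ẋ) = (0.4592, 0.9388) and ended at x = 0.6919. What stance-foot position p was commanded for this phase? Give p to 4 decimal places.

ωT = 2.9648·0.266 = 0.788637; cosh(ωT) = 1.327429, sinh(ωT) = 0.872965
x(T) = p + (x₀−p)·cosh(ωT) + (ẋ₀/ω)·sinh(ωT) ⇒ p·(1 − cosh) = x(T) − x₀·cosh − (ẋ₀/ω)·sinh
numerator   = 0.6919 − (0.4592)·1.327429 − (0.9388/2.9648)·0.872965 = -0.194079
denominator = 1 − 1.327429 = -0.327429
p = -0.194079 / -0.327429 = 0.5927

p = 0.5927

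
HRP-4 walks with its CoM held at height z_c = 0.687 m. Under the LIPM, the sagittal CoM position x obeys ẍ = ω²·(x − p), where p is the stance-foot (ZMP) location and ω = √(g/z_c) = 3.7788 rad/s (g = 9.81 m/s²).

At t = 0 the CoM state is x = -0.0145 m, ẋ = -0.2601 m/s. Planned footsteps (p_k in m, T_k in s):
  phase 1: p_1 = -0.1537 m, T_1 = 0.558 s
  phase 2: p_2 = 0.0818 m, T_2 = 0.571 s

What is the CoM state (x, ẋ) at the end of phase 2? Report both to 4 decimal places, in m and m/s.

x = 1.5580, ẋ = 5.6702

phase 1: p=-0.1537, T=0.558, ωT=2.108570, cosh=4.178935, sinh=4.057523; start (x,ẋ)=(-0.014500, -0.260100) → end (x,ẋ)=(0.148723, 1.047353)
phase 2: p=0.0818, T=0.571, ωT=2.157695, cosh=4.383382, sinh=4.267790; start (x,ẋ)=(0.148723, 1.047353) → end (x,ẋ)=(1.558032, 5.670219)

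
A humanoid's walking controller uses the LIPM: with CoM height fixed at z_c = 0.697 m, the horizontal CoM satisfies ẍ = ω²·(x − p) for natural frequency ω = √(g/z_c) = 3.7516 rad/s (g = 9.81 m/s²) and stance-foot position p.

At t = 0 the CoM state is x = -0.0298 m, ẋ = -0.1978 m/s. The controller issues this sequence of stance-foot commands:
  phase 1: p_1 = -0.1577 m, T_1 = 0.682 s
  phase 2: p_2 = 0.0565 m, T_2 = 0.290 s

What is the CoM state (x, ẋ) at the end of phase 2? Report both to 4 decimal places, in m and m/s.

x = 1.1461, ẋ = 4.3407

phase 1: p=-0.1577, T=0.682, ωT=2.558591, cosh=6.497510, sinh=6.420096; start (x,ẋ)=(-0.029800, -0.197800) → end (x,ẋ)=(0.334837, 1.795345)
phase 2: p=0.0565, T=0.290, ωT=1.087964, cosh=1.652563, sinh=1.315661; start (x,ẋ)=(0.334837, 1.795345) → end (x,ẋ)=(1.146086, 4.340748)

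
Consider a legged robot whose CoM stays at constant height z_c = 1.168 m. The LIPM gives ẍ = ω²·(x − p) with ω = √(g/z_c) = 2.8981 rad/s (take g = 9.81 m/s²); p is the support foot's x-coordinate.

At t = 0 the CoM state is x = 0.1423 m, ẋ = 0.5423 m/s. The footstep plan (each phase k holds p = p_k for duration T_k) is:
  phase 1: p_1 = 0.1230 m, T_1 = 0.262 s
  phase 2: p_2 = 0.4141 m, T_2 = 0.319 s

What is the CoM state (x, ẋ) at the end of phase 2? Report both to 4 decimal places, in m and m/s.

x = 0.5298, ẋ = 0.7603

phase 1: p=0.1230, T=0.262, ωT=0.759302, cosh=1.302389, sinh=0.834396; start (x,ẋ)=(0.142300, 0.542300) → end (x,ẋ)=(0.304270, 0.752956)
phase 2: p=0.4141, T=0.319, ωT=0.924494, cosh=1.458662, sinh=1.061930; start (x,ẋ)=(0.304270, 0.752956) → end (x,ẋ)=(0.529796, 0.760299)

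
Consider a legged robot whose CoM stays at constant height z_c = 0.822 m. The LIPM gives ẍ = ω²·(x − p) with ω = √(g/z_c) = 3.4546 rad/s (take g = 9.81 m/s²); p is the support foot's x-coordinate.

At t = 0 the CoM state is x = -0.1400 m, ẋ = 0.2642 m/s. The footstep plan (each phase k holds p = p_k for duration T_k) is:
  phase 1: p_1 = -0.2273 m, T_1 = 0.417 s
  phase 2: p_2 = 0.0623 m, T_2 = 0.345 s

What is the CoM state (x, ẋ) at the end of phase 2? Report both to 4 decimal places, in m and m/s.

x = 0.6807, ẋ = 2.4375

phase 1: p=-0.2273, T=0.417, ωT=1.440568, cosh=2.229944, sinh=1.993151; start (x,ẋ)=(-0.140000, 0.264200) → end (x,ẋ)=(0.119806, 1.190259)
phase 2: p=0.0623, T=0.345, ωT=1.191837, cosh=1.798394, sinh=1.494731; start (x,ẋ)=(0.119806, 1.190259) → end (x,ẋ)=(0.680717, 2.437497)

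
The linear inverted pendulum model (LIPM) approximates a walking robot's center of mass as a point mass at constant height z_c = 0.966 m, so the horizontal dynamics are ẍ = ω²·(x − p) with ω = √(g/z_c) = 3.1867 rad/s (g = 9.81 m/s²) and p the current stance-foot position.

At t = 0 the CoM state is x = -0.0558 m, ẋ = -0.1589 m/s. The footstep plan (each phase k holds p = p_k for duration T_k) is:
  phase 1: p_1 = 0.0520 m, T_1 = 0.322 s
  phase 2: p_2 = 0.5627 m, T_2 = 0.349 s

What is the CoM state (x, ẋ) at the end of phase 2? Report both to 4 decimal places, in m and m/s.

x = -0.9701, ẋ = -4.3275

phase 1: p=0.0520, T=0.322, ωT=1.026117, cosh=1.574304, sinh=1.215908; start (x,ẋ)=(-0.055800, -0.158900) → end (x,ẋ)=(-0.178339, -0.667853)
phase 2: p=0.5627, T=0.349, ωT=1.112158, cosh=1.684881, sinh=1.356033; start (x,ẋ)=(-0.178339, -0.667853) → end (x,ẋ)=(-0.970054, -4.327485)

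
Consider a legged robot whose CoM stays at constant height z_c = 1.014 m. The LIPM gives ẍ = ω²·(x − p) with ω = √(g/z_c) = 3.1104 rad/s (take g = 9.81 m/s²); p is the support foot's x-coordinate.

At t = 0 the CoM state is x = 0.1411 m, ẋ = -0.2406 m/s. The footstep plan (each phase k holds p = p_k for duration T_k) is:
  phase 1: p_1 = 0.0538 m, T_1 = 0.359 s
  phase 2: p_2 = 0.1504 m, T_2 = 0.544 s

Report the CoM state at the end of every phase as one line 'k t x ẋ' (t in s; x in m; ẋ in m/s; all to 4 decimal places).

1 0.3590 0.0959 -0.0366
2 0.9030 -0.0333 -0.5470

phase 1: p=0.0538, T=0.359, ωT=1.116634, cosh=1.690967, sinh=1.363587; start (x,ẋ)=(0.141100, -0.240600) → end (x,ẋ)=(0.095943, -0.036581)
phase 2: p=0.1504, T=0.544, ωT=1.692058, cosh=2.807392, sinh=2.623252; start (x,ẋ)=(0.095943, -0.036581) → end (x,ẋ)=(-0.033333, -0.547029)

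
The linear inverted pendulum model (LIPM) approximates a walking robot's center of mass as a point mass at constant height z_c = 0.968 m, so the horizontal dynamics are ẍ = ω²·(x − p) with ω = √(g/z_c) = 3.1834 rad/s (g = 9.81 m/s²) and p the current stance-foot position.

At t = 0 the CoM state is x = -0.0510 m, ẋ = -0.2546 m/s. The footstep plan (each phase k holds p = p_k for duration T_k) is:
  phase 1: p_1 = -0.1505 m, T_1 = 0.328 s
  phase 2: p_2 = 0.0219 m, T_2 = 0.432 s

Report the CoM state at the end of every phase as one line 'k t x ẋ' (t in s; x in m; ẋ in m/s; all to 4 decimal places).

1 0.3280 -0.0912 -0.0123
2 0.7600 -0.2232 -0.6924

phase 1: p=-0.1505, T=0.328, ωT=1.044155, cosh=1.596493, sinh=1.244504; start (x,ẋ)=(-0.051000, -0.254600) → end (x,ẋ)=(-0.091181, -0.012273)
phase 2: p=0.0219, T=0.432, ωT=1.375229, cosh=2.104382, sinh=1.851600; start (x,ẋ)=(-0.091181, -0.012273) → end (x,ẋ)=(-0.223204, -0.692370)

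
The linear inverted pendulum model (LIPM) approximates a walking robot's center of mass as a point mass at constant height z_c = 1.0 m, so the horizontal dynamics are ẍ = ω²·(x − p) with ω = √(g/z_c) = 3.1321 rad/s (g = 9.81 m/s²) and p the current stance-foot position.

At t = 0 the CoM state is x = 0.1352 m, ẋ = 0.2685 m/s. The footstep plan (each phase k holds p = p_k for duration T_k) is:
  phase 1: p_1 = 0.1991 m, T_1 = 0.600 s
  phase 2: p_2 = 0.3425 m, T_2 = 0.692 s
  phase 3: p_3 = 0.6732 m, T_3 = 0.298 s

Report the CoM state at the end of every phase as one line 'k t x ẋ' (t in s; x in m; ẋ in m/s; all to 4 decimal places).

phase 1: p=0.1991, T=0.600, ωT=1.879260, cosh=3.350680, sinh=3.197977; start (x,ẋ)=(0.135200, 0.268500) → end (x,ẋ)=(0.259139, 0.259611)
phase 2: p=0.3425, T=0.692, ωT=2.167413, cosh=4.425065, sinh=4.310592; start (x,ẋ)=(0.259139, 0.259611) → end (x,ẋ)=(0.330914, 0.023318)
phase 3: p=0.6732, T=0.298, ωT=0.933366, cosh=1.468141, sinh=1.074913; start (x,ẋ)=(0.330914, 0.023318) → end (x,ẋ)=(0.178679, -1.118152)

1 0.6000 0.2591 0.2596
2 1.2920 0.3309 0.0233
3 1.5900 0.1787 -1.1182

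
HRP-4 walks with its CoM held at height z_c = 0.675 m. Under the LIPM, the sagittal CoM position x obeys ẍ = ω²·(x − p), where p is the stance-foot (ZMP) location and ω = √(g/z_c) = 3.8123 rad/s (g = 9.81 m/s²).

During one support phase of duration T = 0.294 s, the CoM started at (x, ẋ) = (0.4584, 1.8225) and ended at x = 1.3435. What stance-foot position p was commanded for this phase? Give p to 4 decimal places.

p = 0.1285

ωT = 3.8123·0.294 = 1.120816; cosh(ωT) = 1.696685, sinh(ωT) = 1.370672
x(T) = p + (x₀−p)·cosh(ωT) + (ẋ₀/ω)·sinh(ωT) ⇒ p·(1 − cosh) = x(T) − x₀·cosh − (ẋ₀/ω)·sinh
numerator   = 1.3435 − (0.4584)·1.696685 − (1.8225/3.8123)·1.370672 = -0.089521
denominator = 1 − 1.696685 = -0.696685
p = -0.089521 / -0.696685 = 0.1285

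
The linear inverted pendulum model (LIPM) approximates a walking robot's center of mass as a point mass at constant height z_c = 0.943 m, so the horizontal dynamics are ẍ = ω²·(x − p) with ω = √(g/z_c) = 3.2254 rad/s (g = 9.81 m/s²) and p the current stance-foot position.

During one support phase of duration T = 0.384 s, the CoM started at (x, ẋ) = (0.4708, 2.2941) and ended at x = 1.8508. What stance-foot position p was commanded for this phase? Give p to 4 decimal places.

p = 0.1767

ωT = 3.2254·0.384 = 1.238554; cosh(ωT) = 1.870211, sinh(ωT) = 1.580408
x(T) = p + (x₀−p)·cosh(ωT) + (ẋ₀/ω)·sinh(ωT) ⇒ p·(1 − cosh) = x(T) − x₀·cosh − (ẋ₀/ω)·sinh
numerator   = 1.8508 − (0.4708)·1.870211 − (2.2941/3.2254)·1.580408 = -0.153777
denominator = 1 − 1.870211 = -0.870211
p = -0.153777 / -0.870211 = 0.1767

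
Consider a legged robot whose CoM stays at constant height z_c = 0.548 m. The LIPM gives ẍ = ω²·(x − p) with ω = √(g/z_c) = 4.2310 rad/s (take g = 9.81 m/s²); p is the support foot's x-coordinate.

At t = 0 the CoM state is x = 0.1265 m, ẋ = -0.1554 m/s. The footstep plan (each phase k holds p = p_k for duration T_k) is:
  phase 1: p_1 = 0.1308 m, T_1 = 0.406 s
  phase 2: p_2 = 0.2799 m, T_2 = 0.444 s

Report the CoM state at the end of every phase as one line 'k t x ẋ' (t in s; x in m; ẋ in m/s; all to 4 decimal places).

1 0.4060 0.0194 -0.4960
2 0.8500 -0.9670 -5.1829

phase 1: p=0.1308, T=0.406, ωT=1.717786, cosh=2.875821, sinh=2.696357; start (x,ẋ)=(0.126500, -0.155400) → end (x,ẋ)=(0.019400, -0.495958)
phase 2: p=0.2799, T=0.444, ωT=1.878564, cosh=3.348455, sinh=3.195646; start (x,ẋ)=(0.019400, -0.495958) → end (x,ẋ)=(-0.966967, -5.182860)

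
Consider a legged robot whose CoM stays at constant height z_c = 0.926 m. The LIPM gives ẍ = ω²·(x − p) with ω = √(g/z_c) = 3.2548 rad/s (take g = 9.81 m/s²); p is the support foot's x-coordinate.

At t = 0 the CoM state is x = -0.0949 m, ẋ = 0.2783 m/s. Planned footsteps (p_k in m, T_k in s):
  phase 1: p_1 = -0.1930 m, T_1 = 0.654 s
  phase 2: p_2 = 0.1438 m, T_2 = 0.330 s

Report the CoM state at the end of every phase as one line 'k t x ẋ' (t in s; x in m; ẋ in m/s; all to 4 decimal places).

phase 1: p=-0.1930, T=0.654, ωT=2.128639, cosh=4.261211, sinh=4.142212; start (x,ẋ)=(-0.094900, 0.278300) → end (x,ẋ)=(0.579203, 2.508486)
phase 2: p=0.1438, T=0.330, ωT=1.074084, cosh=1.634460, sinh=1.292850; start (x,ẋ)=(0.579203, 2.508486) → end (x,ẋ)=(1.851852, 5.932182)

1 0.6540 0.5792 2.5085
2 0.9840 1.8519 5.9322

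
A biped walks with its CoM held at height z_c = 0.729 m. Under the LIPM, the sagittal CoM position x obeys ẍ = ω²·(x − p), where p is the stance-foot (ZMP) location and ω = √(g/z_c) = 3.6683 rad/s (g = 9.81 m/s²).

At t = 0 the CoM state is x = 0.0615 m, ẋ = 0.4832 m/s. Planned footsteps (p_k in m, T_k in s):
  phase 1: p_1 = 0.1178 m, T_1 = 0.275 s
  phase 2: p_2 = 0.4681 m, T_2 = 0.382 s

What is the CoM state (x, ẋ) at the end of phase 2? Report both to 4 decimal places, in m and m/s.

phase 1: p=0.1178, T=0.275, ωT=1.008783, cosh=1.553461, sinh=1.188799; start (x,ẋ)=(0.061500, 0.483200) → end (x,ẋ)=(0.186932, 0.505116)
phase 2: p=0.4681, T=0.382, ωT=1.401291, cosh=2.153358, sinh=1.907079; start (x,ẋ)=(0.186932, 0.505116) → end (x,ẋ)=(0.125246, -0.879280)

x = 0.1252, ẋ = -0.8793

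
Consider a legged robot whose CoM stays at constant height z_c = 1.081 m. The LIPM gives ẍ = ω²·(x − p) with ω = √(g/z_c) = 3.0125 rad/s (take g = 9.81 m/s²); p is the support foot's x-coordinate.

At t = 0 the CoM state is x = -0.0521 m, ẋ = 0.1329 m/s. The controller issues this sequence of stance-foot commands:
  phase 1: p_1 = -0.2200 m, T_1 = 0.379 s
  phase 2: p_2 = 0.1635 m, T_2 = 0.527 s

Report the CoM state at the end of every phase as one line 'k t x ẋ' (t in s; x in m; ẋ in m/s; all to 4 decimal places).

1 0.3790 0.1318 0.9407
2 0.9060 0.8146 2.1733

phase 1: p=-0.2200, T=0.379, ωT=1.141738, cosh=1.725735, sinh=1.406471; start (x,ẋ)=(-0.052100, 0.132900) → end (x,ẋ)=(0.131799, 0.940741)
phase 2: p=0.1635, T=0.527, ωT=1.587588, cosh=2.548176, sinh=2.343757; start (x,ẋ)=(0.131799, 0.940741) → end (x,ẋ)=(0.814627, 2.173347)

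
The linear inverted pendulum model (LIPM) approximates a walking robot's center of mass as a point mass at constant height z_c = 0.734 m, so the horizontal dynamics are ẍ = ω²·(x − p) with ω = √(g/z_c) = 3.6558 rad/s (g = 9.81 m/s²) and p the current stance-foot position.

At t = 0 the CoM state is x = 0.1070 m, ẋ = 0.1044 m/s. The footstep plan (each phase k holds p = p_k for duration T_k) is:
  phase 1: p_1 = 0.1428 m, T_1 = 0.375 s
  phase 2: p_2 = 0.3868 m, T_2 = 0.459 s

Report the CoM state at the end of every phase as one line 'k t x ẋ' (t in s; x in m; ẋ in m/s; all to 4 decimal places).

phase 1: p=0.1428, T=0.375, ωT=1.370925, cosh=2.096432, sinh=1.842560; start (x,ẋ)=(0.107000, 0.104400) → end (x,ẋ)=(0.120366, -0.022282)
phase 2: p=0.3868, T=0.459, ωT=1.678012, cosh=2.770823, sinh=2.584078; start (x,ẋ)=(0.120366, -0.022282) → end (x,ẋ)=(-0.367191, -2.578705)

1 0.3750 0.1204 -0.0223
2 0.8340 -0.3672 -2.5787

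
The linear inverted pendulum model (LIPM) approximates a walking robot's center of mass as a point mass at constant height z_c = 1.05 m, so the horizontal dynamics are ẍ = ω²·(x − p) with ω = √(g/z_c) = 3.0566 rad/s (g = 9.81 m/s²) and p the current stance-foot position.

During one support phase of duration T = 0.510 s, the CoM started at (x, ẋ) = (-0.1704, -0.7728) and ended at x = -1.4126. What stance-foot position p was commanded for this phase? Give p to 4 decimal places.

p = 0.2803

ωT = 3.0566·0.510 = 1.558866; cosh(ωT) = 2.481901, sinh(ωT) = 2.271527
x(T) = p + (x₀−p)·cosh(ωT) + (ẋ₀/ω)·sinh(ωT) ⇒ p·(1 − cosh) = x(T) − x₀·cosh − (ẋ₀/ω)·sinh
numerator   = -1.4126 − (-0.1704)·2.481901 − (-0.7728/3.0566)·2.271527 = -0.415374
denominator = 1 − 2.481901 = -1.481901
p = -0.415374 / -1.481901 = 0.2803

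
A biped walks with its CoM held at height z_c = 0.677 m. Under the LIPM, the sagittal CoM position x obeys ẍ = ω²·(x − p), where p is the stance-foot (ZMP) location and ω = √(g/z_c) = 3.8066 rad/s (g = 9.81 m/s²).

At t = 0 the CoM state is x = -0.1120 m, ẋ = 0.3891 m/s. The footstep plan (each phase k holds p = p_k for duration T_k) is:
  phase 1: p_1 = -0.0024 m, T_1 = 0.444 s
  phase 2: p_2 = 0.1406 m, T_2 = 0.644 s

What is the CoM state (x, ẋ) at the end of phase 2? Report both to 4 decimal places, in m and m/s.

x = -0.9292, ẋ = -4.0126

phase 1: p=-0.0024, T=0.444, ωT=1.690130, cosh=2.802341, sinh=2.617846; start (x,ẋ)=(-0.112000, 0.389100) → end (x,ẋ)=(-0.041948, -0.001783)
phase 2: p=0.1406, T=0.644, ωT=2.451450, cosh=5.845668, sinh=5.759499; start (x,ẋ)=(-0.041948, -0.001783) → end (x,ẋ)=(-0.929211, -4.012620)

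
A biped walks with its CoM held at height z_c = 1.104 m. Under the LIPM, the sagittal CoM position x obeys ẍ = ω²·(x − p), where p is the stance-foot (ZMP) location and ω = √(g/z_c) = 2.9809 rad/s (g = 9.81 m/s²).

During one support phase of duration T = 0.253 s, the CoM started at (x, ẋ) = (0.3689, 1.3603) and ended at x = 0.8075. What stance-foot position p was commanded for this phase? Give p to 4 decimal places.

ωT = 2.9809·0.253 = 0.754168; cosh(ωT) = 1.298122, sinh(ωT) = 0.827720
x(T) = p + (x₀−p)·cosh(ωT) + (ẋ₀/ω)·sinh(ωT) ⇒ p·(1 − cosh) = x(T) − x₀·cosh − (ẋ₀/ω)·sinh
numerator   = 0.8075 − (0.3689)·1.298122 − (1.3603/2.9809)·0.827720 = -0.049098
denominator = 1 − 1.298122 = -0.298122
p = -0.049098 / -0.298122 = 0.1647

p = 0.1647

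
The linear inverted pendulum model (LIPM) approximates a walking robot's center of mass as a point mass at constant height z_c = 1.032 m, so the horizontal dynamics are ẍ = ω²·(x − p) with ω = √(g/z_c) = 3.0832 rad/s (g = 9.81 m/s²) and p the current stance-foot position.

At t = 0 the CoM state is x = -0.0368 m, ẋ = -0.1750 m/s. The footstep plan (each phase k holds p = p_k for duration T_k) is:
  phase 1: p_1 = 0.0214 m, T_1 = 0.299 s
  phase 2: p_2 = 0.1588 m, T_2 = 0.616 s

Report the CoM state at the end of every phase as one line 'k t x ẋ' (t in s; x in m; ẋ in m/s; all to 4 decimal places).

1 0.2990 -0.1234 -0.4447
2 0.9150 -1.2759 -4.3598

phase 1: p=0.0214, T=0.299, ωT=0.921877, cosh=1.455888, sinh=1.058116; start (x,ẋ)=(-0.036800, -0.175000) → end (x,ẋ)=(-0.123391, -0.444651)
phase 2: p=0.1588, T=0.616, ωT=1.899251, cosh=3.415285, sinh=3.265605; start (x,ẋ)=(-0.123391, -0.444651) → end (x,ẋ)=(-1.275918, -4.359849)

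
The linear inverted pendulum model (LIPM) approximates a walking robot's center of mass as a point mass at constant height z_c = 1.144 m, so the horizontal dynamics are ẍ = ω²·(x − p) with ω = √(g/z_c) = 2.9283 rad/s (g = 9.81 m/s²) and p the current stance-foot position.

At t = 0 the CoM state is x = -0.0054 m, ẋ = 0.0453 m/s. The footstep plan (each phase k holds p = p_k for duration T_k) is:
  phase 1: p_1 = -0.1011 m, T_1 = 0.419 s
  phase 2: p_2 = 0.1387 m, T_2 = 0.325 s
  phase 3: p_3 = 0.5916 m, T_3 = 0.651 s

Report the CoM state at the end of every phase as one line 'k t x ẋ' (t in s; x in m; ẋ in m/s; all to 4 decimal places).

phase 1: p=-0.1011, T=0.419, ωT=1.226958, cosh=1.852010, sinh=1.558827; start (x,ẋ)=(-0.005400, 0.045300) → end (x,ẋ)=(0.100252, 0.520739)
phase 2: p=0.1387, T=0.325, ωT=0.951698, cosh=1.488094, sinh=1.102009; start (x,ẋ)=(0.100252, 0.520739) → end (x,ẋ)=(0.277456, 0.650836)
phase 3: p=0.5916, T=0.651, ωT=1.906323, cosh=3.438466, sinh=3.289840; start (x,ẋ)=(0.277456, 0.650836) → end (x,ẋ)=(0.242617, -0.788473)

1 0.4190 0.1003 0.5207
2 0.7440 0.2775 0.6508
3 1.3950 0.2426 -0.7885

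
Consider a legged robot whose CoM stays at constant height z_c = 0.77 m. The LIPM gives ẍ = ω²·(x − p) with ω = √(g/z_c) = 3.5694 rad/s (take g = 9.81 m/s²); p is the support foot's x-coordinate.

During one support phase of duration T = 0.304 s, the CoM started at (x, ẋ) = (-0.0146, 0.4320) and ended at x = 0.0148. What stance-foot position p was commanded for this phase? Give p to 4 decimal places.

p = 0.1846

ωT = 3.5694·0.304 = 1.085098; cosh(ωT) = 1.648799, sinh(ωT) = 1.310930
x(T) = p + (x₀−p)·cosh(ωT) + (ẋ₀/ω)·sinh(ωT) ⇒ p·(1 − cosh) = x(T) − x₀·cosh − (ẋ₀/ω)·sinh
numerator   = 0.0148 − (-0.0146)·1.648799 − (0.4320/3.5694)·1.310930 = -0.119788
denominator = 1 − 1.648799 = -0.648799
p = -0.119788 / -0.648799 = 0.1846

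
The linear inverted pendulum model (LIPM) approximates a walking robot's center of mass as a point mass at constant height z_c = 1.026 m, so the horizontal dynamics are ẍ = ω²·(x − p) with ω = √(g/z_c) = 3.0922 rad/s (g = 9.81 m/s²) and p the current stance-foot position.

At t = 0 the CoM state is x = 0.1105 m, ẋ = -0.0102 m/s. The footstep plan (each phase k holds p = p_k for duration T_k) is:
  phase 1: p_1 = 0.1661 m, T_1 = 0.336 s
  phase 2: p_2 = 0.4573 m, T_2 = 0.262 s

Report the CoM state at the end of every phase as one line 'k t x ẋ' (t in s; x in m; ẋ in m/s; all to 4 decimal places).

phase 1: p=0.1661, T=0.336, ωT=1.038979, cosh=1.590073, sinh=1.236257; start (x,ẋ)=(0.110500, -0.010200) → end (x,ẋ)=(0.073614, -0.228764)
phase 2: p=0.4573, T=0.262, ωT=0.810156, cosh=1.346524, sinh=0.901736; start (x,ẋ)=(0.073614, -0.228764) → end (x,ẋ)=(-0.126054, -1.377886)

1 0.3360 0.0736 -0.2288
2 0.5980 -0.1261 -1.3779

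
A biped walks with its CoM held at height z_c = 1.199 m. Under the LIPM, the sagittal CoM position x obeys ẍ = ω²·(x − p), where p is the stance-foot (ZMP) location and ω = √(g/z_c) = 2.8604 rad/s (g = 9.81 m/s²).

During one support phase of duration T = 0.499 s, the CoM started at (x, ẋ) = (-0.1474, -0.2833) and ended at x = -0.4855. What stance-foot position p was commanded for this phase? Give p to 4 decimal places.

ωT = 2.8604·0.499 = 1.427340; cosh(ωT) = 2.203772, sinh(ωT) = 1.963825
x(T) = p + (x₀−p)·cosh(ωT) + (ẋ₀/ω)·sinh(ωT) ⇒ p·(1 − cosh) = x(T) − x₀·cosh − (ẋ₀/ω)·sinh
numerator   = -0.4855 − (-0.1474)·2.203772 − (-0.2833/2.8604)·1.963825 = 0.033837
denominator = 1 − 2.203772 = -1.203772
p = 0.033837 / -1.203772 = -0.0281

p = -0.0281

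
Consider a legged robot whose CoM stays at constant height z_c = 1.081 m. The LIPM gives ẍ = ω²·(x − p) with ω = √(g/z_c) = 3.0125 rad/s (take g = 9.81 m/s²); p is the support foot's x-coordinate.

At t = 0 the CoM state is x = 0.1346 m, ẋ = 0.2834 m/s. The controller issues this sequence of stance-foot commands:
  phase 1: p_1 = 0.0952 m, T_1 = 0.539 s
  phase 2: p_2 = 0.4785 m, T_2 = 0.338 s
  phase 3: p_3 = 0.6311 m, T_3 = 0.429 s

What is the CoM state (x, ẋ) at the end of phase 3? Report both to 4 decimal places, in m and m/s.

phase 1: p=0.0952, T=0.539, ωT=1.623738, cosh=2.634586, sinh=2.437426; start (x,ẋ)=(0.134600, 0.283400) → end (x,ẋ)=(0.428303, 1.035946)
phase 2: p=0.4785, T=0.338, ωT=1.018225, cosh=1.564756, sinh=1.203521; start (x,ẋ)=(0.428303, 1.035946) → end (x,ẋ)=(0.813823, 1.439007)
phase 3: p=0.6311, T=0.429, ωT=1.292363, cosh=1.958000, sinh=1.683379; start (x,ẋ)=(0.813823, 1.439007) → end (x,ẋ)=(1.792986, 3.744198)

x = 1.7930, ẋ = 3.7442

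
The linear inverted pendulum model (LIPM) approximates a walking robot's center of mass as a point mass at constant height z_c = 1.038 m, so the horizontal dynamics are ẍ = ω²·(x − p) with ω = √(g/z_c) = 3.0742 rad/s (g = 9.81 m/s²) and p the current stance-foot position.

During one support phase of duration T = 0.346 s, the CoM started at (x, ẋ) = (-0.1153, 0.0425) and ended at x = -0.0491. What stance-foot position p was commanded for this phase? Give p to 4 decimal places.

ωT = 3.0742·0.346 = 1.063673; cosh(ωT) = 1.621089, sinh(ωT) = 1.275904
x(T) = p + (x₀−p)·cosh(ωT) + (ẋ₀/ω)·sinh(ωT) ⇒ p·(1 − cosh) = x(T) − x₀·cosh − (ẋ₀/ω)·sinh
numerator   = -0.0491 − (-0.1153)·1.621089 − (0.0425/3.0742)·1.275904 = 0.120173
denominator = 1 − 1.621089 = -0.621089
p = 0.120173 / -0.621089 = -0.1935

p = -0.1935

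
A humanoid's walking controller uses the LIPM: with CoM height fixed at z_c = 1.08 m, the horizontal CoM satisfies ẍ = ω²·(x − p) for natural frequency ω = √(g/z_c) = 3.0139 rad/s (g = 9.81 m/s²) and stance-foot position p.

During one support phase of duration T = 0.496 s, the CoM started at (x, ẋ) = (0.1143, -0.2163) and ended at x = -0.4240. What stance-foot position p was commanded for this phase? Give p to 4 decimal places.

p = 0.4023

ωT = 3.0139·0.496 = 1.494894; cosh(ωT) = 2.341569, sinh(ωT) = 2.117297
x(T) = p + (x₀−p)·cosh(ωT) + (ẋ₀/ω)·sinh(ωT) ⇒ p·(1 − cosh) = x(T) − x₀·cosh − (ẋ₀/ω)·sinh
numerator   = -0.4240 − (0.1143)·2.341569 − (-0.2163/3.0139)·2.117297 = -0.539688
denominator = 1 − 2.341569 = -1.341569
p = -0.539688 / -1.341569 = 0.4023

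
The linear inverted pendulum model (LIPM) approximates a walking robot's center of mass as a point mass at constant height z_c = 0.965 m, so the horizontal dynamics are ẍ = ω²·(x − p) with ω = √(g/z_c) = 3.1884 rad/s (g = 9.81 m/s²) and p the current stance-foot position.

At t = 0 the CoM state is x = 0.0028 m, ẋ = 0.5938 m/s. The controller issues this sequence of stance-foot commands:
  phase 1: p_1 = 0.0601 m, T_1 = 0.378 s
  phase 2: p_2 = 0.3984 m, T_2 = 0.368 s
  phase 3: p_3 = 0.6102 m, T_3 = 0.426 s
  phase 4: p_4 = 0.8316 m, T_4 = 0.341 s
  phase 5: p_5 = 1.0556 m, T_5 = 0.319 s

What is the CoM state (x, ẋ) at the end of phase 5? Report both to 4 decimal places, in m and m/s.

phase 1: p=0.0601, T=0.378, ωT=1.205215, cosh=1.818552, sinh=1.518925; start (x,ẋ)=(0.002800, 0.593800) → end (x,ẋ)=(0.238778, 0.802356)
phase 2: p=0.3984, T=0.368, ωT=1.173331, cosh=1.771039, sinh=1.461704; start (x,ẋ)=(0.238778, 0.802356) → end (x,ẋ)=(0.483539, 0.677085)
phase 3: p=0.6102, T=0.426, ωT=1.358258, cosh=2.073261, sinh=1.816153; start (x,ẋ)=(0.483539, 0.677085) → end (x,ẋ)=(0.733274, 0.670326)
phase 4: p=0.8316, T=0.341, ωT=1.087244, cosh=1.651617, sinh=1.314473; start (x,ẋ)=(0.733274, 0.670326) → end (x,ẋ)=(0.945557, 0.695032)
phase 5: p=1.0556, T=0.319, ωT=1.017100, cosh=1.563403, sinh=1.201760; start (x,ẋ)=(0.945557, 0.695032) → end (x,ẋ)=(1.145528, 0.664965)

x = 1.1455, ẋ = 0.6650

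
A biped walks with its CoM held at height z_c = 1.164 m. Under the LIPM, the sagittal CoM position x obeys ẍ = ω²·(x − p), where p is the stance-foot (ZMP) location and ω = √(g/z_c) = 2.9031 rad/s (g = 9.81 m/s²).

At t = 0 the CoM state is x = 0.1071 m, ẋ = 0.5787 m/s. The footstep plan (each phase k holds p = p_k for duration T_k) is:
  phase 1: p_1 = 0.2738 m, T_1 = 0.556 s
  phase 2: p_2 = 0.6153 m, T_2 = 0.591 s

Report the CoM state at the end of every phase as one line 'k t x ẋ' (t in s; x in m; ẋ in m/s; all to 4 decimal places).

phase 1: p=0.2738, T=0.556, ωT=1.614124, cosh=2.611274, sinh=2.412209; start (x,ẋ)=(0.107100, 0.578700) → end (x,ẋ)=(0.319347, 0.343764)
phase 2: p=0.6153, T=0.591, ωT=1.715732, cosh=2.870289, sinh=2.690457; start (x,ẋ)=(0.319347, 0.343764) → end (x,ẋ)=(0.084414, -1.324888)

1 0.5560 0.3193 0.3438
2 1.1470 0.0844 -1.3249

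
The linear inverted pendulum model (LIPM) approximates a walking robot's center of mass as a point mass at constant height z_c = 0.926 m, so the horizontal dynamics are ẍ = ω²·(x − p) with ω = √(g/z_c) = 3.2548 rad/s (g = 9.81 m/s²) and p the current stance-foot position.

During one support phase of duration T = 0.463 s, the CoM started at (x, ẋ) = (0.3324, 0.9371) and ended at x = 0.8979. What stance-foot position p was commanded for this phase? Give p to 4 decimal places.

p = 0.3706

ωT = 3.2548·0.463 = 1.506972; cosh(ωT) = 2.367313, sinh(ωT) = 2.145733
x(T) = p + (x₀−p)·cosh(ωT) + (ẋ₀/ω)·sinh(ωT) ⇒ p·(1 − cosh) = x(T) − x₀·cosh − (ẋ₀/ω)·sinh
numerator   = 0.8979 − (0.3324)·2.367313 − (0.9371/3.2548)·2.145733 = -0.506780
denominator = 1 − 2.367313 = -1.367313
p = -0.506780 / -1.367313 = 0.3706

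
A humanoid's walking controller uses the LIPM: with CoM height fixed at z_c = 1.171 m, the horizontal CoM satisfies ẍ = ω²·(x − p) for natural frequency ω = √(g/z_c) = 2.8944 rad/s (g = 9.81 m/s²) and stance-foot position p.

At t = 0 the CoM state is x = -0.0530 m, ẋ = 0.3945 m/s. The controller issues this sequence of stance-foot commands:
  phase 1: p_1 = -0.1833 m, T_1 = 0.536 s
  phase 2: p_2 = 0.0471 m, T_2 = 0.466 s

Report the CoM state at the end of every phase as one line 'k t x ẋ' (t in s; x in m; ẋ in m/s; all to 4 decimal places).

phase 1: p=-0.1833, T=0.536, ωT=1.551398, cosh=2.465007, sinh=2.253056; start (x,ẋ)=(-0.053000, 0.394500) → end (x,ẋ)=(0.444977, 1.822164)
phase 2: p=0.0471, T=0.466, ωT=1.348790, cosh=2.056158, sinh=1.796604; start (x,ẋ)=(0.444977, 1.822164) → end (x,ẋ)=(1.996246, 5.815652)

1 0.5360 0.4450 1.8222
2 1.0020 1.9962 5.8157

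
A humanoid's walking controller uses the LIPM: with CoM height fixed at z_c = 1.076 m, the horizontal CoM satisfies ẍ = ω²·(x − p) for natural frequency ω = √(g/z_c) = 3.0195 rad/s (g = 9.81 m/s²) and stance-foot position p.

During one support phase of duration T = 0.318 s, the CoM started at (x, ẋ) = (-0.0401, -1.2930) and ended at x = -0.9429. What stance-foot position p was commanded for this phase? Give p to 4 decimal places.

ωT = 3.0195·0.318 = 0.960201; cosh(ωT) = 1.497519, sinh(ωT) = 1.114703
x(T) = p + (x₀−p)·cosh(ωT) + (ẋ₀/ω)·sinh(ωT) ⇒ p·(1 − cosh) = x(T) − x₀·cosh − (ẋ₀/ω)·sinh
numerator   = -0.9429 − (-0.0401)·1.497519 − (-1.2930/3.0195)·1.114703 = -0.405515
denominator = 1 − 1.497519 = -0.497519
p = -0.405515 / -0.497519 = 0.8151

p = 0.8151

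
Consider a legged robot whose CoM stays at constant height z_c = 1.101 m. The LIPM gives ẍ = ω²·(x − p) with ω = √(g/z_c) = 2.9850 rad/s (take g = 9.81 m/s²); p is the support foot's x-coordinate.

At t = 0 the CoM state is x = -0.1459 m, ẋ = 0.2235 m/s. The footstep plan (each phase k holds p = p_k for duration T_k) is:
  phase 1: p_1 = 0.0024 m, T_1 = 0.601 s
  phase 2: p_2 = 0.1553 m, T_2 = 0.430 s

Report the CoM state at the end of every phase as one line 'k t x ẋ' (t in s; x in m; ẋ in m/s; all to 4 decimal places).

phase 1: p=0.0024, T=0.601, ωT=1.793985, cosh=3.089832, sinh=2.923536; start (x,ẋ)=(-0.145900, 0.223500) → end (x,ẋ)=(-0.236924, -0.603600)
phase 2: p=0.1553, T=0.430, ωT=1.283550, cosh=1.943241, sinh=1.666189; start (x,ẋ)=(-0.236924, -0.603600) → end (x,ẋ)=(-0.943808, -3.123697)

1 0.6010 -0.2369 -0.6036
2 1.0310 -0.9438 -3.1237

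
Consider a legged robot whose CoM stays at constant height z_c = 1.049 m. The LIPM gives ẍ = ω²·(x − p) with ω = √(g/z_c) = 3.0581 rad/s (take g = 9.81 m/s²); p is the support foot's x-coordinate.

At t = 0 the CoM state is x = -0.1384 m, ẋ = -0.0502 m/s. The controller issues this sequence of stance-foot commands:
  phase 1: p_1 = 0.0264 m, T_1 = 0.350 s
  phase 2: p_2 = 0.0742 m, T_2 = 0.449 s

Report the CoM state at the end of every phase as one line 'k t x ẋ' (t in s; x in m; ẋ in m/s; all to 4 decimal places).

1 0.3500 -0.2633 -0.7303
2 0.7990 -1.0758 -3.4402

phase 1: p=0.0264, T=0.350, ωT=1.070335, cosh=1.629625, sinh=1.286731; start (x,ẋ)=(-0.138400, -0.050200) → end (x,ẋ)=(-0.263284, -0.730287)
phase 2: p=0.0742, T=0.449, ωT=1.373087, cosh=2.100421, sinh=1.847097; start (x,ẋ)=(-0.263284, -0.730287) → end (x,ẋ)=(-1.075754, -3.440228)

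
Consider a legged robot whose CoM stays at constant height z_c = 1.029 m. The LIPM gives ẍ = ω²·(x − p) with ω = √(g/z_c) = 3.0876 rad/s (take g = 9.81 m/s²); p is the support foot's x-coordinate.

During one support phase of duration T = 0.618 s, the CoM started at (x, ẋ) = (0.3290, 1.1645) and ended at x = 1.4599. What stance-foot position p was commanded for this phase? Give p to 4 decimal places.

p = 0.3749

ωT = 3.0876·0.618 = 1.908137; cosh(ωT) = 3.444437, sinh(ωT) = 3.296081
x(T) = p + (x₀−p)·cosh(ωT) + (ẋ₀/ω)·sinh(ωT) ⇒ p·(1 − cosh) = x(T) − x₀·cosh − (ẋ₀/ω)·sinh
numerator   = 1.4599 − (0.3290)·3.444437 − (1.1645/3.0876)·3.296081 = -0.916449
denominator = 1 − 3.444437 = -2.444437
p = -0.916449 / -2.444437 = 0.3749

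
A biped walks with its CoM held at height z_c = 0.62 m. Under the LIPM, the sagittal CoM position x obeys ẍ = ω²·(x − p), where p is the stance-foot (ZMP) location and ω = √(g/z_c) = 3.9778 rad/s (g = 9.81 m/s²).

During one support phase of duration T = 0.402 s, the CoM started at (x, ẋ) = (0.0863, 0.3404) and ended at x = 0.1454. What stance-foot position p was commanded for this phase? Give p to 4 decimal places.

ωT = 3.9778·0.402 = 1.599076; cosh(ωT) = 2.575270, sinh(ωT) = 2.373186
x(T) = p + (x₀−p)·cosh(ωT) + (ẋ₀/ω)·sinh(ωT) ⇒ p·(1 − cosh) = x(T) − x₀·cosh − (ẋ₀/ω)·sinh
numerator   = 0.1454 − (0.0863)·2.575270 − (0.3404/3.9778)·2.373186 = -0.279931
denominator = 1 − 2.575270 = -1.575270
p = -0.279931 / -1.575270 = 0.1777

p = 0.1777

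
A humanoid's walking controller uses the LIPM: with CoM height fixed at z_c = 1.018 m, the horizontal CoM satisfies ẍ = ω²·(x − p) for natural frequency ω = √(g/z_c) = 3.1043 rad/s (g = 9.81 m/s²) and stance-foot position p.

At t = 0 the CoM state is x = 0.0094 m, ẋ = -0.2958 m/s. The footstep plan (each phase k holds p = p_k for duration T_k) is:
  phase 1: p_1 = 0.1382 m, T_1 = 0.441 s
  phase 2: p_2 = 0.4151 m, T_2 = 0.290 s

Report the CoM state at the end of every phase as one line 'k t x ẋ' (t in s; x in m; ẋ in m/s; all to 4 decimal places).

phase 1: p=0.1382, T=0.441, ωT=1.368996, cosh=2.092882, sinh=1.838520; start (x,ẋ)=(0.009400, -0.295800) → end (x,ẋ)=(-0.306551, -1.354177)
phase 2: p=0.4151, T=0.290, ωT=0.900247, cosh=1.433340, sinh=1.026871; start (x,ẋ)=(-0.306551, -1.354177) → end (x,ẋ)=(-1.067219, -4.241413)

1 0.4410 -0.3066 -1.3542
2 0.7310 -1.0672 -4.2414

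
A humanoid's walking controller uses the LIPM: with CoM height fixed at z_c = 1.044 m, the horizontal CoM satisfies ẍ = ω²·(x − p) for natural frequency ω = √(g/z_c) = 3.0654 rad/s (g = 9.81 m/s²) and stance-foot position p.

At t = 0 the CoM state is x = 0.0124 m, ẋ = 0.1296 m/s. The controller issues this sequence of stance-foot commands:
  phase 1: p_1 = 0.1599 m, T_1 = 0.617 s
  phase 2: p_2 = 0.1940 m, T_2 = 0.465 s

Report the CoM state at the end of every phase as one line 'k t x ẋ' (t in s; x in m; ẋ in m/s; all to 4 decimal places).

1 0.6170 -0.2031 -1.0251
2 1.0820 -1.3350 -4.6407

phase 1: p=0.1599, T=0.617, ωT=1.891352, cosh=3.389595, sinh=3.238728; start (x,ẋ)=(0.012400, 0.129600) → end (x,ẋ)=(-0.203137, -1.025088)
phase 2: p=0.1940, T=0.465, ωT=1.425411, cosh=2.199988, sinh=1.959579; start (x,ẋ)=(-0.203137, -1.025088) → end (x,ẋ)=(-1.334992, -4.640742)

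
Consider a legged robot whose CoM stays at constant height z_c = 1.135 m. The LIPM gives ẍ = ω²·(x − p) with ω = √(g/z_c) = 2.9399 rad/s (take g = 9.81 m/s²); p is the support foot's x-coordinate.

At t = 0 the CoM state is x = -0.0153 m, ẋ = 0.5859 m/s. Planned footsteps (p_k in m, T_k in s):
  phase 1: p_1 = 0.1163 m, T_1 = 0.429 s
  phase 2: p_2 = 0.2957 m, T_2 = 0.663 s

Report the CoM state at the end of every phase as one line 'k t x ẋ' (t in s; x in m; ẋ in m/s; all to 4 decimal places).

1 0.4290 0.1889 0.4890
2 1.0920 0.4853 0.6718

phase 1: p=0.1163, T=0.429, ωT=1.261217, cosh=1.906512, sinh=1.623203; start (x,ẋ)=(-0.015300, 0.585900) → end (x,ẋ)=(0.188895, 0.489023)
phase 2: p=0.2957, T=0.663, ωT=1.949154, cosh=3.582568, sinh=3.440174; start (x,ẋ)=(0.188895, 0.489023) → end (x,ẋ)=(0.485303, 0.671759)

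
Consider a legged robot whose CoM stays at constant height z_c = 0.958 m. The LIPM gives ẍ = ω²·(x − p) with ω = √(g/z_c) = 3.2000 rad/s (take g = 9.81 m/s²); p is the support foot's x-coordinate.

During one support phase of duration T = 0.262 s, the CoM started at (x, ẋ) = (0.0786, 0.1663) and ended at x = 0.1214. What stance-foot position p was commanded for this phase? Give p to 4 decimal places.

ωT = 3.2000·0.262 = 0.838400; cosh(ωT) = 1.372533, sinh(ωT) = 0.940131
x(T) = p + (x₀−p)·cosh(ωT) + (ẋ₀/ω)·sinh(ωT) ⇒ p·(1 − cosh) = x(T) − x₀·cosh − (ẋ₀/ω)·sinh
numerator   = 0.1214 − (0.0786)·1.372533 − (0.1663/3.2000)·0.940131 = -0.035339
denominator = 1 − 1.372533 = -0.372533
p = -0.035339 / -0.372533 = 0.0949

p = 0.0949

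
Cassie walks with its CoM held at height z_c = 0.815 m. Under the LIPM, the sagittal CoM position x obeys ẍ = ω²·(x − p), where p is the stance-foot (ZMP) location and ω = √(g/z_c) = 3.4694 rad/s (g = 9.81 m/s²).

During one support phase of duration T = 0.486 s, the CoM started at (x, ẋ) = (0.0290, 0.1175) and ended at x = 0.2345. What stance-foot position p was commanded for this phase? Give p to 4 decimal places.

ωT = 3.4694·0.486 = 1.686128; cosh(ωT) = 2.791887, sinh(ωT) = 2.606652
x(T) = p + (x₀−p)·cosh(ωT) + (ẋ₀/ω)·sinh(ωT) ⇒ p·(1 − cosh) = x(T) − x₀·cosh − (ẋ₀/ω)·sinh
numerator   = 0.2345 − (0.0290)·2.791887 − (0.1175/3.4694)·2.606652 = 0.065254
denominator = 1 − 2.791887 = -1.791887
p = 0.065254 / -1.791887 = -0.0364

p = -0.0364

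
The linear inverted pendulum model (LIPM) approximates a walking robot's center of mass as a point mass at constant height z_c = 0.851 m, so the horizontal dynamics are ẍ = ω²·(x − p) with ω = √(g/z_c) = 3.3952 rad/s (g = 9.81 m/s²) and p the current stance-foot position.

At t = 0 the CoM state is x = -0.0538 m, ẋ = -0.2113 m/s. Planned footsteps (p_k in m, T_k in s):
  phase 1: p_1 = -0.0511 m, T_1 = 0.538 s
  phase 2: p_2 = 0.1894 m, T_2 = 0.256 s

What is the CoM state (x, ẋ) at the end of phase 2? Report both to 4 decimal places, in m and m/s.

phase 1: p=-0.0511, T=0.538, ωT=1.826618, cosh=3.186897, sinh=3.025940; start (x,ẋ)=(-0.053800, -0.211300) → end (x,ẋ)=(-0.248024, -0.701130)
phase 2: p=0.1894, T=0.256, ωT=0.869171, cosh=1.402116, sinh=0.982817; start (x,ẋ)=(-0.248024, -0.701130) → end (x,ẋ)=(-0.626877, -2.442688)

x = -0.6269, ẋ = -2.4427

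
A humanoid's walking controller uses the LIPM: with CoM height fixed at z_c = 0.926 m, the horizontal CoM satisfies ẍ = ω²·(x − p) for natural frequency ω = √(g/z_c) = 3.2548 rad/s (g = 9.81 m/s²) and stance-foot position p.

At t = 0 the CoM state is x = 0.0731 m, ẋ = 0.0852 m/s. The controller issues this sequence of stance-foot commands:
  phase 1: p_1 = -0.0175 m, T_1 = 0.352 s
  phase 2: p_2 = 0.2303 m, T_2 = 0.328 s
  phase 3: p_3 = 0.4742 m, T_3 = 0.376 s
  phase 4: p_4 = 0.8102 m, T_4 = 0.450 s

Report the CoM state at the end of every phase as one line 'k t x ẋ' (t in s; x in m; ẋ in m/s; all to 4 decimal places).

phase 1: p=-0.0175, T=0.352, ωT=1.145690, cosh=1.731307, sinh=1.413302; start (x,ẋ)=(0.073100, 0.085200) → end (x,ẋ)=(0.176352, 0.564269)
phase 2: p=0.2303, T=0.328, ωT=1.067574, cosh=1.626079, sinh=1.282237; start (x,ẋ)=(0.176352, 0.564269) → end (x,ẋ)=(0.364872, 0.692398)
phase 3: p=0.4742, T=0.376, ωT=1.223805, cosh=1.847104, sinh=1.552995; start (x,ẋ)=(0.364872, 0.692398) → end (x,ẋ)=(0.602630, 0.726310)
phase 4: p=0.8102, T=0.450, ωT=1.464660, cosh=2.278614, sinh=2.047458; start (x,ẋ)=(0.602630, 0.726310) → end (x,ẋ)=(0.794118, 0.271718)

1 0.3520 0.1764 0.5643
2 0.6800 0.3649 0.6924
3 1.0560 0.6026 0.7263
4 1.5060 0.7941 0.2717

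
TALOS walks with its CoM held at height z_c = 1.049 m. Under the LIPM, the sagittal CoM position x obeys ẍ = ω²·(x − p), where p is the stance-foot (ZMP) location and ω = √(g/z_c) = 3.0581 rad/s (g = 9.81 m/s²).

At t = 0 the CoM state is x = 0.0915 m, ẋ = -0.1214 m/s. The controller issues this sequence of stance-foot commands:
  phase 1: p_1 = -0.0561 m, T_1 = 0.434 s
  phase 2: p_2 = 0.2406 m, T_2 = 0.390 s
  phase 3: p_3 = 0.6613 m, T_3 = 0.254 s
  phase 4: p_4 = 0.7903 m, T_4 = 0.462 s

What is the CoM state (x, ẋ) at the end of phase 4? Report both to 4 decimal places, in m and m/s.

phase 1: p=-0.0561, T=0.434, ωT=1.327215, cosh=2.017872, sinh=1.752657; start (x,ẋ)=(0.091500, -0.121400) → end (x,ẋ)=(0.172161, 0.546137)
phase 2: p=0.2406, T=0.390, ωT=1.192659, cosh=1.799623, sinh=1.496210; start (x,ẋ)=(0.172161, 0.546137) → end (x,ẋ)=(0.384640, 0.669695)
phase 3: p=0.6613, T=0.254, ωT=0.776757, cosh=1.317152, sinh=0.857258; start (x,ẋ)=(0.384640, 0.669695) → end (x,ẋ)=(0.484627, 0.156803)
phase 4: p=0.7903, T=0.462, ωT=1.412842, cosh=2.175532, sinh=1.932082; start (x,ẋ)=(0.484627, 0.156803) → end (x,ẋ)=(0.224366, -1.464936)

x = 0.2244, ẋ = -1.4649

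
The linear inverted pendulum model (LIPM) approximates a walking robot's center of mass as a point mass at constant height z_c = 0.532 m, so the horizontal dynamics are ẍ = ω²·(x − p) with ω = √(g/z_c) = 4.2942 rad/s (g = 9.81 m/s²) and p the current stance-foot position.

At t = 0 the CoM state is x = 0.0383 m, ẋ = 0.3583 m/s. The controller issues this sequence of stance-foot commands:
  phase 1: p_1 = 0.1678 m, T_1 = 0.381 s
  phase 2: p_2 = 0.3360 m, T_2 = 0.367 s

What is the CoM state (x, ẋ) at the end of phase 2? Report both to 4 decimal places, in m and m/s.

x = -0.6642, ẋ = -4.1089

phase 1: p=0.1678, T=0.381, ωT=1.636090, cosh=2.664897, sinh=2.470157; start (x,ẋ)=(0.038300, 0.358300) → end (x,ẋ)=(0.028801, -0.418819)
phase 2: p=0.3360, T=0.367, ωT=1.575971, cosh=2.521122, sinh=2.314315; start (x,ẋ)=(0.028801, -0.418819) → end (x,ẋ)=(-0.664204, -4.108876)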